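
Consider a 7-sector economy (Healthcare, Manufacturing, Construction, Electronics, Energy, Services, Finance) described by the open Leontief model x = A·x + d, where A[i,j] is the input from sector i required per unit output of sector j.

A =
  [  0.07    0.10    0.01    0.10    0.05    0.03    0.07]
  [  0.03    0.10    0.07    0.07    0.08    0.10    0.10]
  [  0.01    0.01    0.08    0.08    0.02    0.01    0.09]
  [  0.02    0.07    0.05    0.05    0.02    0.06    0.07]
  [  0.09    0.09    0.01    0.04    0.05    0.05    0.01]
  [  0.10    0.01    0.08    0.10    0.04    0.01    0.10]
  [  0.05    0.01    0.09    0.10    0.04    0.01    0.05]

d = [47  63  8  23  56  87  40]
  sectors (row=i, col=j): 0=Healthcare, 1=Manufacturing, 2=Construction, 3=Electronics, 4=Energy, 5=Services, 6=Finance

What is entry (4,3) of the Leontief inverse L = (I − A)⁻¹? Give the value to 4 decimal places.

L[4,3] = 0.0847

Form M = I − A:
  [  0.93   -0.10   -0.01   -0.10   -0.05   -0.03   -0.07]
  [ -0.03    0.90   -0.07   -0.07   -0.08   -0.10   -0.10]
  [ -0.01   -0.01    0.92   -0.08   -0.02   -0.01   -0.09]
  [ -0.02   -0.07   -0.05    0.95   -0.02   -0.06   -0.07]
  [ -0.09   -0.09   -0.01   -0.04    0.95   -0.05   -0.01]
  [ -0.10   -0.01   -0.08   -0.10   -0.04    0.99   -0.10]
  [ -0.05   -0.01   -0.09   -0.10   -0.04   -0.01    0.95]
Leontief inverse L = M⁻¹:
  [  1.1051    0.1456    0.0496    0.1540    0.0824    0.0634    0.1204]
  [  0.0762    1.1470    0.1248    0.1396    0.1188    0.1355    0.1640]
  [  0.0281    0.0297    1.1103    0.1156    0.0360    0.0251    0.1219]
  [  0.0466    0.0978    0.0859    1.0942    0.0437    0.0818    0.1116]
  [  0.1219    0.1298    0.0393    0.0847    1.0780    0.0773    0.0521]
  [  0.1317    0.0477    0.1185    0.1545    0.0664    1.0343    0.1469]
  [  0.0731    0.0388    0.1211    0.1409    0.0597    0.0299    1.0877]
Total output x = L · d:
  x_0 = 1.1051·47 + 0.1456·63 + 0.0496·8 + 0.1540·23 + 0.0824·56 + 0.0634·87 + 0.1204·40 = 80.0004
  x_1 = 0.0762·47 + 1.1470·63 + 0.1248·8 + 0.1396·23 + 0.1188·56 + 0.1355·87 + 0.1640·40 = 105.0585
  x_2 = 0.0281·47 + 0.0297·63 + 1.1103·8 + 0.1156·23 + 0.0360·56 + 0.0251·87 + 0.1219·40 = 23.8122
  x_3 = 0.0466·47 + 0.0978·63 + 0.0859·8 + 1.0942·23 + 0.0437·56 + 0.0818·87 + 0.1116·40 = 48.2277
  x_4 = 0.1219·47 + 0.1298·63 + 0.0393·8 + 0.0847·23 + 1.0780·56 + 0.0773·87 + 0.0521·40 = 85.3494
  x_5 = 0.1317·47 + 0.0477·63 + 0.1185·8 + 0.1545·23 + 0.0664·56 + 1.0343·87 + 0.1469·40 = 113.2792
  x_6 = 0.0731·47 + 0.0388·63 + 0.1211·8 + 0.1409·23 + 0.0597·56 + 0.0299·87 + 1.0877·40 = 59.5402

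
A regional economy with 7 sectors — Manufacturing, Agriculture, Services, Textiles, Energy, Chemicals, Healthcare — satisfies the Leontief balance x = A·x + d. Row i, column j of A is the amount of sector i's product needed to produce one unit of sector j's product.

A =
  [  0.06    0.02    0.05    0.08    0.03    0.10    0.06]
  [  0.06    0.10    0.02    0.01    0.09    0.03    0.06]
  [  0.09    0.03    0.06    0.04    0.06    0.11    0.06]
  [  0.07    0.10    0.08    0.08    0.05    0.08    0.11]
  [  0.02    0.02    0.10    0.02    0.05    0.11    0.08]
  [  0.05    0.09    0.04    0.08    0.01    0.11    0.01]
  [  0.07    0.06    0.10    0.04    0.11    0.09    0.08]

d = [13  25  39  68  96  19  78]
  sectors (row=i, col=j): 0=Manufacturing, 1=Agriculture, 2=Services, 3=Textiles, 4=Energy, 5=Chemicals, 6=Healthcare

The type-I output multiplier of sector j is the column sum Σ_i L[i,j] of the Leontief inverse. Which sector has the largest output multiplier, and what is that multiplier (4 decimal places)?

Form M = I − A:
  [  0.94   -0.02   -0.05   -0.08   -0.03   -0.10   -0.06]
  [ -0.06    0.90   -0.02   -0.01   -0.09   -0.03   -0.06]
  [ -0.09   -0.03    0.94   -0.04   -0.06   -0.11   -0.06]
  [ -0.07   -0.10   -0.08    0.92   -0.05   -0.08   -0.11]
  [ -0.02   -0.02   -0.10   -0.02    0.95   -0.11   -0.08]
  [ -0.05   -0.09   -0.04   -0.08   -0.01    0.89   -0.01]
  [ -0.07   -0.06   -0.10   -0.04   -0.11   -0.09    0.92]
Leontief inverse L = M⁻¹:
  [  1.1045    0.0666    0.0960    0.1216    0.0676    0.1681    0.1049]
  [  0.0961    1.1378    0.0608    0.0381    0.1293    0.0863    0.1012]
  [  0.1375    0.0774    1.1100    0.0841    0.1006    0.1861    0.1072]
  [  0.1332    0.1648    0.1447    1.1316    0.1107    0.1716    0.1757]
  [  0.0640    0.0628    0.1460    0.0571    1.0888    0.1793    0.1212]
  [  0.0921    0.1391    0.0779    0.1178    0.0454    1.1696    0.0509]
  [  0.1277    0.1160    0.1633    0.0884    0.1639    0.1820    1.1403]
Total output x = L · d:
  x_0 = 1.1045·13 + 0.0666·25 + 0.0960·39 + 0.1216·68 + 0.0676·96 + 0.1681·19 + 0.1049·78 = 45.8951
  x_1 = 0.0961·13 + 1.1378·25 + 0.0608·39 + 0.0381·68 + 0.1293·96 + 0.0863·19 + 0.1012·78 = 56.5949
  x_2 = 0.1375·13 + 0.0774·25 + 1.1100·39 + 0.0841·68 + 0.1006·96 + 0.1861·19 + 0.1072·78 = 74.2834
  x_3 = 0.1332·13 + 0.1648·25 + 0.1447·39 + 1.1316·68 + 0.1107·96 + 0.1716·19 + 0.1757·78 = 116.0259
  x_4 = 0.0640·13 + 0.0628·25 + 0.1460·39 + 0.0571·68 + 1.0888·96 + 0.1793·19 + 0.1212·78 = 129.3636
  x_5 = 0.0921·13 + 0.1391·25 + 0.0779·39 + 0.1178·68 + 0.0454·96 + 1.1696·19 + 0.0509·78 = 46.2765
  x_6 = 0.1277·13 + 0.1160·25 + 0.1633·39 + 0.0884·68 + 0.1639·96 + 0.1820·19 + 1.1403·78 = 125.0789
Output multipliers (column sums of L):
  Manufacturing: 1.7551
  Agriculture: 1.7644
  Services: 1.7985
  Textiles: 1.6387
  Energy: 1.7062
  Chemicals: 2.1429
  Healthcare: 1.8014

Chemicals (2.1429)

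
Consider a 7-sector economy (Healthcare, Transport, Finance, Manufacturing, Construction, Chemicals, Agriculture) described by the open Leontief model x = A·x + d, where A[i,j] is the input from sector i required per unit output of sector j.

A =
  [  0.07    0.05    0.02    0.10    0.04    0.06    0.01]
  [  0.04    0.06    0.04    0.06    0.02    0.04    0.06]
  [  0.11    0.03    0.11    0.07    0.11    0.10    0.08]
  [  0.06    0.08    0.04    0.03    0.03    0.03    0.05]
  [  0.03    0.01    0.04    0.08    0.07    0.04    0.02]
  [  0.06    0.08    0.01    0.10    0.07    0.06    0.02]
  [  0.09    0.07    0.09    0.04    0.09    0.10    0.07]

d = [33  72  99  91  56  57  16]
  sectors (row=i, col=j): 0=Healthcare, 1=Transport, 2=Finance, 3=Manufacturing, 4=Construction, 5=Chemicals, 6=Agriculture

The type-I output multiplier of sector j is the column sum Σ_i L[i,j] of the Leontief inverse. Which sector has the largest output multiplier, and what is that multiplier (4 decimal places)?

Manufacturing (1.8043)

Form M = I − A:
  [  0.93   -0.05   -0.02   -0.10   -0.04   -0.06   -0.01]
  [ -0.04    0.94   -0.04   -0.06   -0.02   -0.04   -0.06]
  [ -0.11   -0.03    0.89   -0.07   -0.11   -0.10   -0.08]
  [ -0.06   -0.08   -0.04    0.97   -0.03   -0.03   -0.05]
  [ -0.03   -0.01   -0.04   -0.08    0.93   -0.04   -0.02]
  [ -0.06   -0.08   -0.01   -0.10   -0.07    0.94   -0.02]
  [ -0.09   -0.07   -0.09   -0.04   -0.09   -0.10    0.93]
Leontief inverse L = M⁻¹:
  [  1.1037    0.0825    0.0420    0.1380    0.0684    0.0891    0.0316]
  [  0.0755    1.0911    0.0667    0.0953    0.0513    0.0726    0.0847]
  [  0.1781    0.0836    1.1599    0.1436    0.1754    0.1633    0.1221]
  [  0.0944    0.1093    0.0658    1.0666    0.0604    0.0621    0.0737]
  [  0.0596    0.0349    0.0620    0.1118    1.0983    0.0664    0.0393]
  [  0.0964    0.1158    0.0352    0.1425    0.1020    1.0923    0.0449]
  [  0.1499    0.1187    0.1339    0.1064    0.1473    0.1564    1.1083]
Total output x = L · d:
  x_0 = 1.1037·33 + 0.0825·72 + 0.0420·99 + 0.1380·91 + 0.0684·56 + 0.0891·57 + 0.0316·16 = 68.4952
  x_1 = 0.0755·33 + 1.0911·72 + 0.0667·99 + 0.0953·91 + 0.0513·56 + 0.0726·57 + 0.0847·16 = 104.6976
  x_2 = 0.1781·33 + 0.0836·72 + 1.1599·99 + 0.1436·91 + 0.1754·56 + 0.1633·57 + 0.1221·16 = 160.8694
  x_3 = 0.0944·33 + 0.1093·72 + 0.0658·99 + 1.0666·91 + 0.0604·56 + 0.0621·57 + 0.0737·16 = 122.6686
  x_4 = 0.0596·33 + 0.0349·72 + 0.0620·99 + 0.1118·91 + 1.0983·56 + 0.0664·57 + 0.0393·16 = 86.7132
  x_5 = 0.0964·33 + 0.1158·72 + 0.0352·99 + 0.1425·91 + 0.1020·56 + 1.0923·57 + 0.0449·16 = 96.6573
  x_6 = 0.1499·33 + 0.1187·72 + 0.1339·99 + 0.1064·91 + 0.1473·56 + 0.1564·57 + 1.1083·16 = 71.3423
Output multipliers (column sums of L):
  Healthcare: 1.7576
  Transport: 1.6359
  Finance: 1.5655
  Manufacturing: 1.8043
  Construction: 1.7032
  Chemicals: 1.7023
  Agriculture: 1.5046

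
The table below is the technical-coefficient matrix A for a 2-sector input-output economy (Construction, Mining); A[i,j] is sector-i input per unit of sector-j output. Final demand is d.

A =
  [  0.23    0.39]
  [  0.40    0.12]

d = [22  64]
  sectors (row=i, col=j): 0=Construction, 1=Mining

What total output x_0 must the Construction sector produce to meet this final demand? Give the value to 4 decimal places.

84.9693

Form M = I − A:
  [  0.77   -0.39]
  [ -0.40    0.88]
Leontief inverse L = M⁻¹:
  [  1.6871    0.7477]
  [  0.7669    1.4762]
Total output x = L · d:
  x_0 = 1.6871·22 + 0.7477·64 = 84.9693
  x_1 = 0.7669·22 + 1.4762·64 = 111.3497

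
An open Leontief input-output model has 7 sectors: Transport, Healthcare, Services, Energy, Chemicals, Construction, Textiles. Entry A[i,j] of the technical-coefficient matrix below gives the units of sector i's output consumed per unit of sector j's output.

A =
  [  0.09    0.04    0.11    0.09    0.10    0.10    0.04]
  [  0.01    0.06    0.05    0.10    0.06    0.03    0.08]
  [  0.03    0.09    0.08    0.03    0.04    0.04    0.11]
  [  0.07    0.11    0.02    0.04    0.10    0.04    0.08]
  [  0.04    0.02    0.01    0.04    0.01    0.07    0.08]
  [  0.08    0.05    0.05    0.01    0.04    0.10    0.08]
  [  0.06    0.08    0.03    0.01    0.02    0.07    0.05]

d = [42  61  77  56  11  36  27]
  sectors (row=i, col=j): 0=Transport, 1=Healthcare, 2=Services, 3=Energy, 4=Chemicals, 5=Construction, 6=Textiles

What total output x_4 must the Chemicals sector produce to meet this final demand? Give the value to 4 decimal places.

Form M = I − A:
  [  0.91   -0.04   -0.11   -0.09   -0.10   -0.10   -0.04]
  [ -0.01    0.94   -0.05   -0.10   -0.06   -0.03   -0.08]
  [ -0.03   -0.09    0.92   -0.03   -0.04   -0.04   -0.11]
  [ -0.07   -0.11   -0.02    0.96   -0.10   -0.04   -0.08]
  [ -0.04   -0.02   -0.01   -0.04    0.99   -0.07   -0.08]
  [ -0.08   -0.05   -0.05   -0.01   -0.04    0.90   -0.08]
  [ -0.06   -0.08   -0.03   -0.01   -0.02   -0.07    0.95]
Leontief inverse L = M⁻¹:
  [  1.1438    0.1009    0.1593    0.1319    0.1503    0.1639    0.1127]
  [  0.0429    1.1044    0.0768    0.1274    0.0926    0.0678    0.1279]
  [  0.0639    0.1361    1.1138    0.0605    0.0724    0.0820    0.1612]
  [  0.1092    0.1552    0.0556    1.0779    0.1378    0.0888    0.1340]
  [  0.0678    0.0497    0.0325    0.0578    1.0335    0.1022    0.1113]
  [  0.1198    0.0919    0.0877    0.0399    0.0743    1.1490    0.1293]
  [  0.0893    0.1131    0.0594    0.0365    0.0483    0.1064    1.0889]
Total output x = L · d:
  x_0 = 1.1438·42 + 0.1009·61 + 0.1593·77 + 0.1319·56 + 0.1503·11 + 0.1639·36 + 0.1127·27 = 84.4403
  x_1 = 0.0429·42 + 1.1044·61 + 0.0768·77 + 0.1274·56 + 0.0926·11 + 0.0678·36 + 0.1279·27 = 89.1275
  x_2 = 0.0639·42 + 0.1361·61 + 1.1138·77 + 0.0605·56 + 0.0724·11 + 0.0820·36 + 0.1612·27 = 108.2360
  x_3 = 0.1092·42 + 0.1552·61 + 0.0556·77 + 1.0779·56 + 0.1378·11 + 0.0888·36 + 0.1340·27 = 87.0218
  x_4 = 0.0678·42 + 0.0497·61 + 0.0325·77 + 0.0578·56 + 1.0335·11 + 0.1022·36 + 0.1113·27 = 29.6729
  x_5 = 0.1198·42 + 0.0919·61 + 0.0877·77 + 0.0399·56 + 0.0743·11 + 1.1490·36 + 0.1293·27 = 65.2921
  x_6 = 0.0893·42 + 0.1131·61 + 0.0594·77 + 0.0365·56 + 0.0483·11 + 0.1064·36 + 1.0889·27 = 51.0293

29.6729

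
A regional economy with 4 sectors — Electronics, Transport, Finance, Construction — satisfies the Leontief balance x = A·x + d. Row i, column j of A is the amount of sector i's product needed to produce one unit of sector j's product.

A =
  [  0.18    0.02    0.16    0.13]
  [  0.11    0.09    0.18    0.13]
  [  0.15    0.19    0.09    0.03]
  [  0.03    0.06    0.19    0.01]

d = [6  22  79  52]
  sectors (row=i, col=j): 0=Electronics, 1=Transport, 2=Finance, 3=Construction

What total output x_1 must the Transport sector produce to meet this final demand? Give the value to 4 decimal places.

62.2008

Form M = I − A:
  [  0.82   -0.02   -0.16   -0.13]
  [ -0.11    0.91   -0.18   -0.13]
  [ -0.15   -0.19    0.91   -0.03]
  [ -0.03   -0.06   -0.19    0.99]
Leontief inverse L = M⁻¹:
  [  1.2926    0.1010    0.2873    0.1917]
  [  0.2230    1.1821    0.3135    0.1940]
  [  0.2630    0.2676    1.2204    0.1067]
  [  0.1032    0.1261    0.2619    1.0481]
Total output x = L · d:
  x_0 = 1.2926·6 + 0.1010·22 + 0.2873·79 + 0.1917·52 = 42.6433
  x_1 = 0.2230·6 + 1.1821·22 + 0.3135·79 + 0.1940·52 = 62.2008
  x_2 = 0.2630·6 + 0.2676·22 + 1.2204·79 + 0.1067·52 = 109.4201
  x_3 = 0.1032·6 + 0.1261·22 + 0.2619·79 + 1.0481·52 = 78.5870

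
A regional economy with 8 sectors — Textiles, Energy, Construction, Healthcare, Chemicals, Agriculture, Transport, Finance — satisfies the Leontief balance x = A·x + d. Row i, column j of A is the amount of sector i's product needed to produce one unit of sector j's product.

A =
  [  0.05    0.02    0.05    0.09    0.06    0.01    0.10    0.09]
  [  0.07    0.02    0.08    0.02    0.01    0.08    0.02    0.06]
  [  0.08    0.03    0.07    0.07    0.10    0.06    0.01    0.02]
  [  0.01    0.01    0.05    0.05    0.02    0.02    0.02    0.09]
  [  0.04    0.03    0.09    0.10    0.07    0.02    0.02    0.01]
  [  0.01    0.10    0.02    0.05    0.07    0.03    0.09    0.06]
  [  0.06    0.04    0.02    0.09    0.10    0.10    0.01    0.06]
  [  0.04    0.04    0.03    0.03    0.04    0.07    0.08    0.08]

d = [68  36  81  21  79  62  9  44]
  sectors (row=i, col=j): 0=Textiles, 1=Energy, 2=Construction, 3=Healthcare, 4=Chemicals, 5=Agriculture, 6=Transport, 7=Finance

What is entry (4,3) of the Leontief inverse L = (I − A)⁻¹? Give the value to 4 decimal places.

Form M = I − A:
  [  0.95   -0.02   -0.05   -0.09   -0.06   -0.01   -0.10   -0.09]
  [ -0.07    0.98   -0.08   -0.02   -0.01   -0.08   -0.02   -0.06]
  [ -0.08   -0.03    0.93   -0.07   -0.10   -0.06   -0.01   -0.02]
  [ -0.01   -0.01   -0.05    0.95   -0.02   -0.02   -0.02   -0.09]
  [ -0.04   -0.03   -0.09   -0.10    0.93   -0.02   -0.02   -0.01]
  [ -0.01   -0.10   -0.02   -0.05   -0.07    0.97   -0.09   -0.06]
  [ -0.06   -0.04   -0.02   -0.09   -0.10   -0.10    0.99   -0.06]
  [ -0.04   -0.04   -0.03   -0.03   -0.04   -0.07   -0.08    0.92]
Leontief inverse L = M⁻¹:
  [  1.0841    0.0455    0.0884    0.1408    0.1068    0.0490    0.1319    0.1377]
  [  0.0974    1.0450    0.1095    0.0581    0.0484    0.1085    0.0519    0.0967]
  [  0.1110    0.0551    1.1110    0.1192    0.1435    0.0885    0.0418    0.0603]
  [  0.0291    0.0259    0.0716    1.0758    0.0456    0.0426    0.0402    0.1172]
  [  0.0672    0.0487    0.1258    0.1409    1.1065    0.0457    0.0420    0.0440]
  [  0.0425    0.1249    0.0574    0.0929    0.1096    1.0687    0.1168    0.1012]
  [  0.0898    0.0701    0.0610    0.1391    0.1433    0.1320    1.0475    0.1068]
  [  0.0699    0.0678    0.0623    0.0729    0.0818    0.1059    0.1125    1.1218]
Total output x = L · d:
  x_0 = 1.0841·68 + 0.0455·36 + 0.0884·81 + 0.1408·21 + 0.1068·79 + 0.0490·62 + 0.1319·9 + 0.1377·44 = 104.1962
  x_1 = 0.0974·68 + 1.0450·36 + 0.1095·81 + 0.0581·21 + 0.0484·79 + 0.1085·62 + 0.0519·9 + 0.0967·44 = 69.6038
  x_2 = 0.1110·68 + 0.0551·36 + 1.1110·81 + 0.1192·21 + 0.1435·79 + 0.0885·62 + 0.0418·9 + 0.0603·44 = 121.8830
  x_3 = 0.0291·68 + 0.0259·36 + 0.0716·81 + 1.0758·21 + 0.0456·79 + 0.0426·62 + 0.0402·9 + 0.1172·44 = 43.0624
  x_4 = 0.0672·68 + 0.0487·36 + 0.1258·81 + 0.1409·21 + 1.1065·79 + 0.0457·62 + 0.0420·9 + 0.0440·44 = 112.0367
  x_5 = 0.0425·68 + 0.1249·36 + 0.0574·81 + 0.0929·21 + 0.1096·79 + 1.0687·62 + 0.1168·9 + 0.1012·44 = 94.4098
  x_6 = 0.0898·68 + 0.0701·36 + 0.0610·81 + 0.1391·21 + 0.1433·79 + 0.1320·62 + 1.0475·9 + 0.1068·44 = 50.1256
  x_7 = 0.0699·68 + 0.0678·36 + 0.0623·81 + 0.0729·21 + 0.0818·79 + 0.1059·62 + 0.1125·9 + 1.1218·44 = 77.1745

L[4,3] = 0.1409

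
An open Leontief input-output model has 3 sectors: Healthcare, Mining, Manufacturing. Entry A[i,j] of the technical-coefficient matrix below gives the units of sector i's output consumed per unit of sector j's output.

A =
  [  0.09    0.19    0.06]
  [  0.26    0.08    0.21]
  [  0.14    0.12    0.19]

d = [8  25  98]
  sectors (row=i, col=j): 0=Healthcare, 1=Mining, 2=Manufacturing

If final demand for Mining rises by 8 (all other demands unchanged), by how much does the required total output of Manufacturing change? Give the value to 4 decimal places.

Form M = I − A:
  [  0.91   -0.19   -0.06]
  [ -0.26    0.92   -0.21]
  [ -0.14   -0.12    0.81]
Leontief inverse L = M⁻¹:
  [  1.2000    0.2685    0.1585]
  [  0.4000    1.2145    0.3445]
  [  0.2667    0.2263    1.3130]
Total output x = L · d:
  x_0 = 1.2000·8 + 0.2685·25 + 0.1585·98 = 31.8455
  x_1 = 0.4000·8 + 1.2145·25 + 0.3445·98 = 67.3235
  x_2 = 0.2667·8 + 0.2263·25 + 1.3130·98 = 136.4657
Δx_2 = L[2,1] · Δd_1 = 0.2263 · 8 = 1.8107

1.8107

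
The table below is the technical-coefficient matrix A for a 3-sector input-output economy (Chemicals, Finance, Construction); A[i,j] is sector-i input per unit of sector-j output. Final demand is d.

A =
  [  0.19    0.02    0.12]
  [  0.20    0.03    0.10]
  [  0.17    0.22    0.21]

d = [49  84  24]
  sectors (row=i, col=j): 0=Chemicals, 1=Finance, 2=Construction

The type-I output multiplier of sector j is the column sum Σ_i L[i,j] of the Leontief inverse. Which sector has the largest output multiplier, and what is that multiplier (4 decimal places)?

Chemicals (1.9644)

Form M = I − A:
  [  0.81   -0.02   -0.12]
  [ -0.20    0.97   -0.10]
  [ -0.17   -0.22    0.79]
Leontief inverse L = M⁻¹:
  [  1.2960    0.0735    0.2062]
  [  0.3047    1.0787    0.1828]
  [  0.3637    0.3162    1.3611]
Total output x = L · d:
  x_0 = 1.2960·49 + 0.0735·84 + 0.2062·24 = 74.6230
  x_1 = 0.3047·49 + 1.0787·84 + 0.1828·24 = 109.9275
  x_2 = 0.3637·49 + 0.3162·84 + 1.3611·24 = 77.0506
Output multipliers (column sums of L):
  Chemicals: 1.9644
  Finance: 1.4684
  Construction: 1.7501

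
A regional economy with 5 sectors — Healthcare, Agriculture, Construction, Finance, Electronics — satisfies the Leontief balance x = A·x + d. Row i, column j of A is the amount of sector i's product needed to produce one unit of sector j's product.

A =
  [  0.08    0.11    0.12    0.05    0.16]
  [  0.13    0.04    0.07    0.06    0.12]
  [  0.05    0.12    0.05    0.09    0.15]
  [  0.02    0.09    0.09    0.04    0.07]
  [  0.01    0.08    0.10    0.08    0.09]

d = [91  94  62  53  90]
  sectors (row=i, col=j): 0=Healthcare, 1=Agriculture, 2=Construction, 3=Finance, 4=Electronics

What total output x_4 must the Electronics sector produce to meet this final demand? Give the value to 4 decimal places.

135.8571

Form M = I − A:
  [  0.92   -0.11   -0.12   -0.05   -0.16]
  [ -0.13    0.96   -0.07   -0.06   -0.12]
  [ -0.05   -0.12    0.95   -0.09   -0.15]
  [ -0.02   -0.09   -0.09    0.96   -0.07]
  [ -0.01   -0.08   -0.10   -0.08    0.91]
Leontief inverse L = M⁻¹:
  [  1.1291    0.1860    0.1946    0.1106    0.2636]
  [  0.1680    1.1050    0.1345    0.1076    0.2057]
  [  0.0921    0.1828    1.1158    0.1404    0.2350]
  [  0.0510    0.1342    0.1321    1.0760    0.1312]
  [  0.0418    0.1311    0.1482    0.1207    1.1572]
Total output x = L · d:
  x_0 = 1.1291·91 + 0.1860·94 + 0.1946·62 + 0.1106·53 + 0.2636·90 = 161.8889
  x_1 = 0.1680·91 + 1.1050·94 + 0.1345·62 + 0.1076·53 + 0.2057·90 = 151.7060
  x_2 = 0.0921·91 + 0.1828·94 + 1.1158·62 + 0.1404·53 + 0.2350·90 = 123.3286
  x_3 = 0.0510·91 + 0.1342·94 + 0.1321·62 + 1.0760·53 + 0.1312·90 = 94.2718
  x_4 = 0.0418·91 + 0.1311·94 + 0.1482·62 + 0.1207·53 + 1.1572·90 = 135.8571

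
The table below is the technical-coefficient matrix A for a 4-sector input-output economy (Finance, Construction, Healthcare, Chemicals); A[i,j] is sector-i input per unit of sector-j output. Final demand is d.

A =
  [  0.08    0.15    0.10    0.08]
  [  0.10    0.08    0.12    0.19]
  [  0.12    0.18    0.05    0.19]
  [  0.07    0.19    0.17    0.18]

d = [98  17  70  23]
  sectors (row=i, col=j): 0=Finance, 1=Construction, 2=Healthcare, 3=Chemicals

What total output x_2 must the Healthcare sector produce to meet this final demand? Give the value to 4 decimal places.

Form M = I − A:
  [  0.92   -0.15   -0.10   -0.08]
  [ -0.10    0.92   -0.12   -0.19]
  [ -0.12   -0.18    0.95   -0.19]
  [ -0.07   -0.19   -0.17    0.82]
Leontief inverse L = M⁻¹:
  [  1.1591    0.2732    0.1962    0.2219]
  [  0.1940    1.2408    0.2420    0.3625]
  [  0.2211    0.3461    1.1871    0.3768]
  [  0.1897    0.3826    0.3189    1.4006]
Total output x = L · d:
  x_0 = 1.1591·98 + 0.2732·17 + 0.1962·70 + 0.2219·23 = 137.0769
  x_1 = 0.1940·98 + 1.2408·17 + 0.2420·70 + 0.3625·23 = 65.3878
  x_2 = 0.2211·98 + 0.3461·17 + 1.1871·70 + 0.3768·23 = 119.3160
  x_3 = 0.1897·98 + 0.3826·17 + 0.3189·70 + 1.4006·23 = 79.6375

119.3160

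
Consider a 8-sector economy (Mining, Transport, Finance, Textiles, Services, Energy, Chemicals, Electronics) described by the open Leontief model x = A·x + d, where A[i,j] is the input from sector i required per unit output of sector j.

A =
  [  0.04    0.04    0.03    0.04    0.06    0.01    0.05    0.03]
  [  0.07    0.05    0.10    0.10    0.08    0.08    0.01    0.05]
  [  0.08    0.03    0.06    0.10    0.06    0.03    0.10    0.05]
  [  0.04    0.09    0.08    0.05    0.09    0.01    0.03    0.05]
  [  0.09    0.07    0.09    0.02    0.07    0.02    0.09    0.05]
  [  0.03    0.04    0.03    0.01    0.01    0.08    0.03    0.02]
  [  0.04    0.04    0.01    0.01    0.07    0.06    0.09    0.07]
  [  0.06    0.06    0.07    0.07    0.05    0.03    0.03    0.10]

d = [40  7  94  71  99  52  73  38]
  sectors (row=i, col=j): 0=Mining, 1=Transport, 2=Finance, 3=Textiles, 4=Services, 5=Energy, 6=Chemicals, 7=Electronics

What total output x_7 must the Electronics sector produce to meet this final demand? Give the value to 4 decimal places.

Form M = I − A:
  [  0.96   -0.04   -0.03   -0.04   -0.06   -0.01   -0.05   -0.03]
  [ -0.07    0.95   -0.10   -0.10   -0.08   -0.08   -0.01   -0.05]
  [ -0.08   -0.03    0.94   -0.10   -0.06   -0.03   -0.10   -0.05]
  [ -0.04   -0.09   -0.08    0.95   -0.09   -0.01   -0.03   -0.05]
  [ -0.09   -0.07   -0.09   -0.02    0.93   -0.02   -0.09   -0.05]
  [ -0.03   -0.04   -0.03   -0.01   -0.01    0.92   -0.03   -0.02]
  [ -0.04   -0.04   -0.01   -0.01   -0.07   -0.06    0.91   -0.07]
  [ -0.06   -0.06   -0.07   -0.07   -0.05   -0.03   -0.03    0.90]
Leontief inverse L = M⁻¹:
  [  1.0716    0.0688    0.0625    0.0664    0.0951    0.0297    0.0810    0.0589]
  [  0.1250    1.1009    0.1587    0.1498    0.1386    0.1141    0.0620    0.0975]
  [  0.1296    0.0779    1.1105    0.1425    0.1178    0.0616    0.1516    0.0980]
  [  0.0901    0.1331    0.1330    1.0955    0.1430    0.0399    0.0757    0.0934]
  [  0.1421    0.1141    0.1406    0.0658    1.1263    0.0538    0.1431    0.0974]
  [  0.0520    0.0601    0.0523    0.0298    0.0326    1.1001    0.0511    0.0399]
  [  0.0778    0.0746    0.0471    0.0391    0.1099    0.0887    1.1278    0.1073]
  [  0.1091    0.1052    0.1226    0.1167    0.1032    0.0601    0.0745    1.1467]
Total output x = L · d:
  x_0 = 1.0716·40 + 0.0688·7 + 0.0625·94 + 0.0664·71 + 0.0951·99 + 0.0297·52 + 0.0810·73 + 0.0589·38 = 73.0444
  x_1 = 0.1250·40 + 1.1009·7 + 0.1587·94 + 0.1498·71 + 0.1386·99 + 0.1141·52 + 0.0620·73 + 0.0975·38 = 66.1539
  x_2 = 0.1296·40 + 0.0779·7 + 1.1105·94 + 0.1425·71 + 0.1178·99 + 0.0616·52 + 0.1516·73 + 0.0980·38 = 149.8947
  x_3 = 0.0901·40 + 0.1331·7 + 0.1330·94 + 1.0955·71 + 0.1430·99 + 0.0399·52 + 0.0757·73 + 0.0934·38 = 120.1228
  x_4 = 0.1421·40 + 0.1141·7 + 0.1406·94 + 0.0658·71 + 1.1263·99 + 0.0538·52 + 0.1431·73 + 0.0974·38 = 152.8070
  x_5 = 0.0520·40 + 0.0601·7 + 0.0523·94 + 0.0298·71 + 0.0326·99 + 1.1001·52 + 0.0511·73 + 0.0399·38 = 75.2073
  x_6 = 0.0778·40 + 0.0746·7 + 0.0471·94 + 0.0391·71 + 0.1099·99 + 0.0887·52 + 1.1278·73 + 0.1073·38 = 112.7308
  x_7 = 0.1091·40 + 0.1052·7 + 0.1226·94 + 0.1167·71 + 0.1032·99 + 0.0601·52 + 0.0745·73 + 1.1467·38 = 87.2574

87.2574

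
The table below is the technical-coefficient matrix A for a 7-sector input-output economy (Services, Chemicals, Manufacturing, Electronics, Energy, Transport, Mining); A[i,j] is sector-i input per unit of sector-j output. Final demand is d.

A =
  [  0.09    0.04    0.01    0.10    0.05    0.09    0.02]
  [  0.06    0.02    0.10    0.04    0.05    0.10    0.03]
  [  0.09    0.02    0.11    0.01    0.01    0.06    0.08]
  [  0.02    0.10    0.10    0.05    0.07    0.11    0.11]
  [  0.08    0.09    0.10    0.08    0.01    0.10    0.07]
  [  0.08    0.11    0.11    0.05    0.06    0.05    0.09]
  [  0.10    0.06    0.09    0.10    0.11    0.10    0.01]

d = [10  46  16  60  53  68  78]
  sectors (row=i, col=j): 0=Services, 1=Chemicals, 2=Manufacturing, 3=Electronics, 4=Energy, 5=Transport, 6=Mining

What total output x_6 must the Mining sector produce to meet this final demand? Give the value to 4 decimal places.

Form M = I − A:
  [  0.91   -0.04   -0.01   -0.10   -0.05   -0.09   -0.02]
  [ -0.06    0.98   -0.10   -0.04   -0.05   -0.10   -0.03]
  [ -0.09   -0.02    0.89   -0.01   -0.01   -0.06   -0.08]
  [ -0.02   -0.10   -0.10    0.95   -0.07   -0.11   -0.11]
  [ -0.08   -0.09   -0.10   -0.08    0.99   -0.10   -0.07]
  [ -0.08   -0.11   -0.11   -0.05   -0.06    0.95   -0.09]
  [ -0.10   -0.06   -0.09   -0.10   -0.11   -0.10    0.99]
Leontief inverse L = M⁻¹:
  [  1.1454    0.0938    0.0768    0.1486    0.0911    0.1573    0.0694]
  [  0.1192    1.0680    0.1682    0.0833    0.0860    0.1613    0.0784]
  [  0.1484    0.0602    1.1698    0.0531    0.0465    0.1179    0.1193]
  [  0.1031    0.1665    0.2013    1.1121    0.1258    0.2003    0.1741]
  [  0.1556    0.1505    0.1895    0.1376    1.0628    0.1841    0.1302]
  [  0.1598    0.1691    0.2016    0.1110    0.1120    1.1386    0.1484]
  [  0.1803    0.1303    0.1861    0.1637    0.1608    0.1921    1.0797]
Total output x = L · d:
  x_0 = 1.1454·10 + 0.0938·46 + 0.0768·16 + 0.1486·60 + 0.0911·53 + 0.1573·68 + 0.0694·78 = 46.8568
  x_1 = 0.1192·10 + 1.0680·46 + 0.1682·16 + 0.0833·60 + 0.0860·53 + 0.1613·68 + 0.0784·78 = 79.6486
  x_2 = 0.1484·10 + 0.0602·46 + 1.1698·16 + 0.0531·60 + 0.0465·53 + 0.1179·68 + 0.1193·78 = 45.9400
  x_3 = 0.1031·10 + 0.1665·46 + 0.2013·16 + 1.1121·60 + 0.1258·53 + 0.2003·68 + 0.1741·78 = 112.5004
  x_4 = 0.1556·10 + 0.1505·46 + 0.1895·16 + 0.1376·60 + 1.0628·53 + 0.1841·68 + 0.1302·78 = 98.7664
  x_5 = 0.1598·10 + 0.1691·46 + 0.2016·16 + 0.1110·60 + 0.1120·53 + 1.1386·68 + 0.1484·78 = 114.2001
  x_6 = 0.1803·10 + 0.1303·46 + 0.1861·16 + 0.1637·60 + 0.1608·53 + 0.1921·68 + 1.0797·78 = 126.3975

126.3975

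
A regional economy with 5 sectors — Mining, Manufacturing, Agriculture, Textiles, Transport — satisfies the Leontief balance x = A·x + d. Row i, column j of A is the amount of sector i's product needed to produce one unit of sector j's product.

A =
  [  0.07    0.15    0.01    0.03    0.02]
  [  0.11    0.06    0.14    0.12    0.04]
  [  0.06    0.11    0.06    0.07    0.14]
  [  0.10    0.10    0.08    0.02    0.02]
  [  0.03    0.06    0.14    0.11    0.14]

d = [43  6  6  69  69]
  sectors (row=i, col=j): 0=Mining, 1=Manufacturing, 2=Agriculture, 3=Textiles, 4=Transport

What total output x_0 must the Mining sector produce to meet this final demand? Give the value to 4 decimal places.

Form M = I − A:
  [  0.93   -0.15   -0.01   -0.03   -0.02]
  [ -0.11    0.94   -0.14   -0.12   -0.04]
  [ -0.06   -0.11    0.94   -0.07   -0.14]
  [ -0.10   -0.10   -0.08    0.98   -0.02]
  [ -0.03   -0.06   -0.14   -0.11    0.86]
Leontief inverse L = M⁻¹:
  [  1.1101    0.1933    0.0530    0.0665    0.0450]
  [  0.1687    1.1381    0.1996    0.1692    0.0933]
  [  0.1141    0.1769    1.1318    0.1282    0.1981]
  [  0.1416    0.1530    0.1226    1.0584    0.0550]
  [  0.0872    0.1345    0.2157    0.1704    1.2102]
Total output x = L · d:
  x_0 = 1.1101·43 + 0.1933·6 + 0.0530·6 + 0.0665·69 + 0.0450·69 = 56.9044
  x_1 = 0.1687·43 + 1.1381·6 + 0.1996·6 + 0.1692·69 + 0.0933·69 = 33.3944
  x_2 = 0.1141·43 + 0.1769·6 + 1.1318·6 + 0.1282·69 + 0.1981·69 = 35.2790
  x_3 = 0.1416·43 + 0.1530·6 + 0.1226·6 + 1.0584·69 + 0.0550·69 = 84.5656
  x_4 = 0.0872·43 + 0.1345·6 + 0.2157·6 + 0.1704·69 + 1.2102·69 = 101.1071

56.9044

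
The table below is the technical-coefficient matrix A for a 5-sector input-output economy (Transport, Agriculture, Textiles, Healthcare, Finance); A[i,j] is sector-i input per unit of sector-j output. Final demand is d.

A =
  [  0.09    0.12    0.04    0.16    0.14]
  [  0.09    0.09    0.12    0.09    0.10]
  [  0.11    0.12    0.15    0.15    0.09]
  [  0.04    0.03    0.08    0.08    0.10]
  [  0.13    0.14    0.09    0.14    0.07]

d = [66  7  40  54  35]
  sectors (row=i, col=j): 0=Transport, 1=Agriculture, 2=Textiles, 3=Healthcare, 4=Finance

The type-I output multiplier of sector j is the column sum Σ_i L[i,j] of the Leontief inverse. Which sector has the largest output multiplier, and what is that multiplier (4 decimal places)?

Form M = I − A:
  [  0.91   -0.12   -0.04   -0.16   -0.14]
  [ -0.09    0.91   -0.12   -0.09   -0.10]
  [ -0.11   -0.12    0.85   -0.15   -0.09]
  [ -0.04   -0.03   -0.08    0.92   -0.10]
  [ -0.13   -0.14   -0.09   -0.14    0.93]
Leontief inverse L = M⁻¹:
  [  1.1859    0.2224    0.1405    0.2885    0.2471]
  [  0.1818    1.1893    0.2177    0.2138    0.1993]
  [  0.2214    0.2399    1.2719    0.3020    0.2147]
  [  0.1017    0.0963    0.1453    1.1628    0.1648]
  [  0.2299    0.2478    0.1974    0.2768    1.1854]
Total output x = L · d:
  x_0 = 1.1859·66 + 0.2224·7 + 0.1405·40 + 0.2885·54 + 0.2471·35 = 109.6704
  x_1 = 0.1818·66 + 1.1893·7 + 0.2177·40 + 0.2138·54 + 0.1993·35 = 47.5509
  x_2 = 0.2214·66 + 0.2399·7 + 1.2719·40 + 0.3020·54 + 0.2147·35 = 90.9937
  x_3 = 0.1017·66 + 0.0963·7 + 0.1453·40 + 1.1628·54 + 0.1648·35 = 81.7570
  x_4 = 0.2299·66 + 0.2478·7 + 0.1974·40 + 0.2768·54 + 1.1854·35 = 81.2362
Output multipliers (column sums of L):
  Transport: 1.9207
  Agriculture: 1.9957
  Textiles: 1.9727
  Healthcare: 2.2439
  Finance: 2.0112

Healthcare (2.2439)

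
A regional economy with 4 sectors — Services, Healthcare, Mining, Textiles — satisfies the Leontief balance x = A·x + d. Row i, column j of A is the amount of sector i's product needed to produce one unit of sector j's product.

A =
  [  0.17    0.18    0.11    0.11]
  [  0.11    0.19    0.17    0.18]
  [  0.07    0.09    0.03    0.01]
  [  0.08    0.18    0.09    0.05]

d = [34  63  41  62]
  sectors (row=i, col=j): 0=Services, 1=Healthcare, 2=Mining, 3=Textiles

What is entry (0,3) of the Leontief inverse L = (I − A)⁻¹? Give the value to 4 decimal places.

L[0,3] = 0.2208

Form M = I − A:
  [  0.83   -0.18   -0.11   -0.11]
  [ -0.11    0.81   -0.17   -0.18]
  [ -0.07   -0.09    0.97   -0.01]
  [ -0.08   -0.18   -0.09    0.95]
Leontief inverse L = M⁻¹:
  [  1.2936    0.3622    0.2307    0.2208]
  [  0.2369    1.3853    0.2968    0.2930]
  [  0.1170    0.1578    1.0769    0.0548]
  [  0.1649    0.3079    0.1777    1.1319]
Total output x = L · d:
  x_0 = 1.2936·34 + 0.3622·63 + 0.2307·41 + 0.2208·62 = 89.9447
  x_1 = 0.2369·34 + 1.3853·63 + 0.2968·41 + 0.2930·62 = 125.6662
  x_2 = 0.1170·34 + 0.1578·63 + 1.0769·41 + 0.0548·62 = 61.4751
  x_3 = 0.1649·34 + 0.3079·63 + 0.1777·41 + 1.1319·62 = 102.4718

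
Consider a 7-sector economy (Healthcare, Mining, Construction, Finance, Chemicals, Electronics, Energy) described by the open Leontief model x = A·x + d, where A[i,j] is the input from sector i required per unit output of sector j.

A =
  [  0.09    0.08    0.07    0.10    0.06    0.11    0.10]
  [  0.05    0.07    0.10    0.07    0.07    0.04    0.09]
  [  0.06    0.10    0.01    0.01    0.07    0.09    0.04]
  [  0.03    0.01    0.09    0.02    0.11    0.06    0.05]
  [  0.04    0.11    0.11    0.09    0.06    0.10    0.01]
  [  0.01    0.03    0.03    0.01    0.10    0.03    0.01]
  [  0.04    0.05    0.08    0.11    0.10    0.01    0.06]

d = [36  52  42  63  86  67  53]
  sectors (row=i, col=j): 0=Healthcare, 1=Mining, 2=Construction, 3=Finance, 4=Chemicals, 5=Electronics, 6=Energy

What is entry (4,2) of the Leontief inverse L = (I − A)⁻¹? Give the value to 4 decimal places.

Form M = I − A:
  [  0.91   -0.08   -0.07   -0.10   -0.06   -0.11   -0.10]
  [ -0.05    0.93   -0.10   -0.07   -0.07   -0.04   -0.09]
  [ -0.06   -0.10    0.99   -0.01   -0.07   -0.09   -0.04]
  [ -0.03   -0.01   -0.09    0.98   -0.11   -0.06   -0.05]
  [ -0.04   -0.11   -0.11   -0.09    0.94   -0.10   -0.01]
  [ -0.01   -0.03   -0.03   -0.01   -0.10    0.97   -0.01]
  [ -0.04   -0.05   -0.08   -0.11   -0.10   -0.01    0.94]
Leontief inverse L = M⁻¹:
  [  1.1369    0.1464    0.1439    0.1605    0.1479    0.1751    0.1530]
  [  0.0896    1.1283    0.1604    0.1202    0.1400    0.0948    0.1333]
  [  0.0896    0.1449    1.0594    0.0513    0.1232    0.1311    0.0739]
  [  0.0583    0.0571    0.1331    1.0562    0.1607    0.1040    0.0763]
  [  0.0786    0.1682    0.1694    0.1332    1.1319    0.1570    0.0525]
  [  0.0268    0.0599    0.0595    0.0332    0.1297    1.0576    0.0255]
  [  0.0762    0.1038    0.1390    0.1557    0.1648    0.0638    1.0985]
Total output x = L · d:
  x_0 = 1.1369·36 + 0.1464·52 + 0.1439·42 + 0.1605·63 + 0.1479·86 + 0.1751·67 + 0.1530·53 = 97.2456
  x_1 = 0.0896·36 + 1.1283·52 + 0.1604·42 + 0.1202·63 + 0.1400·86 + 0.0948·67 + 0.1333·53 = 101.6620
  x_2 = 0.0896·36 + 0.1449·52 + 1.0594·42 + 0.0513·63 + 0.1232·86 + 0.1311·67 + 0.0739·53 = 81.7810
  x_3 = 0.0583·36 + 0.0571·52 + 0.1331·42 + 1.0562·63 + 0.1607·86 + 0.1040·67 + 0.0763·53 = 102.0293
  x_4 = 0.0786·36 + 0.1682·52 + 0.1694·42 + 0.1332·63 + 1.1319·86 + 0.1570·67 + 0.0525·53 = 137.7225
  x_5 = 0.0268·36 + 0.0599·52 + 0.0595·42 + 0.0332·63 + 0.1297·86 + 1.0576·67 + 0.0255·53 = 92.0339
  x_6 = 0.0762·36 + 0.1038·52 + 0.1390·42 + 0.1557·63 + 0.1648·86 + 0.0638·67 + 1.0985·53 = 100.4587

L[4,2] = 0.1694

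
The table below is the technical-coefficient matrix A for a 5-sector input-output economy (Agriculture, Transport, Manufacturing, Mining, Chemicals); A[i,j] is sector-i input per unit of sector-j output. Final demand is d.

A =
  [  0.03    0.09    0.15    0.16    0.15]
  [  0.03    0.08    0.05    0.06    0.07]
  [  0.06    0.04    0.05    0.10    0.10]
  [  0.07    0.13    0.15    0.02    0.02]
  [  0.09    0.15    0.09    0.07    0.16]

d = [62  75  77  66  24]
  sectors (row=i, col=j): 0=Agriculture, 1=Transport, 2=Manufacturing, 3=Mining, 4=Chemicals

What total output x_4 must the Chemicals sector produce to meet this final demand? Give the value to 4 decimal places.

Form M = I − A:
  [  0.97   -0.09   -0.15   -0.16   -0.15]
  [ -0.03    0.92   -0.05   -0.06   -0.07]
  [ -0.06   -0.04    0.95   -0.10   -0.10]
  [ -0.07   -0.13   -0.15    0.98   -0.02]
  [ -0.09   -0.15   -0.09   -0.07    0.84]
Leontief inverse L = M⁻¹:
  [  1.0913    0.1900    0.2422    0.2320    0.2451]
  [  0.0588    1.1298    0.0953    0.0969    0.1183]
  [  0.0977    0.1052    1.1122    0.1475    0.1621]
  [  0.1037    0.1846    0.2038    1.0754    0.0838]
  [  0.1465    0.2488    0.1791    0.1476    1.2622]
Total output x = L · d:
  x_0 = 1.0913·62 + 0.1900·75 + 0.2422·77 + 0.2320·66 + 0.2451·24 = 121.7502
  x_1 = 0.0588·62 + 1.1298·75 + 0.0953·77 + 0.0969·66 + 0.1183·24 = 104.9574
  x_2 = 0.0977·62 + 0.1052·75 + 1.1122·77 + 0.1475·66 + 0.1621·24 = 113.2171
  x_3 = 0.1037·62 + 0.1846·75 + 0.2038·77 + 1.0754·66 + 0.0838·24 = 108.9601
  x_4 = 0.1465·62 + 0.2488·75 + 0.1791·77 + 0.1476·66 + 1.2622·24 = 81.5689

81.5689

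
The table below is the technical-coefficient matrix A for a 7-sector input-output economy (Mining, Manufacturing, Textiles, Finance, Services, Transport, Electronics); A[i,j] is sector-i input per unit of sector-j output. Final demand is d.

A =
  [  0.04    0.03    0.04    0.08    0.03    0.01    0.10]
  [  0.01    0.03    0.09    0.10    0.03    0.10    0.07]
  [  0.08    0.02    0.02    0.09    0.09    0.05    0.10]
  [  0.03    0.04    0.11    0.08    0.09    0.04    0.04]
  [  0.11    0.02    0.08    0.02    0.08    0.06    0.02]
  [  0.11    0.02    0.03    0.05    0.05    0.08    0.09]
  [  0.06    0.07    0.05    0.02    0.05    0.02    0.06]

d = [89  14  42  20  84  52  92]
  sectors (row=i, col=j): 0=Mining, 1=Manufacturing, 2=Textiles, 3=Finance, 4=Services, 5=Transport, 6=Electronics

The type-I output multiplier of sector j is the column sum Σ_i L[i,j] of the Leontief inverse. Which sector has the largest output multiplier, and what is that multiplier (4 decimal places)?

Electronics (1.7918)

Form M = I − A:
  [  0.96   -0.03   -0.04   -0.08   -0.03   -0.01   -0.10]
  [ -0.01    0.97   -0.09   -0.10   -0.03   -0.10   -0.07]
  [ -0.08   -0.02    0.98   -0.09   -0.09   -0.05   -0.10]
  [ -0.03   -0.04   -0.11    0.92   -0.09   -0.04   -0.04]
  [ -0.11   -0.02   -0.08   -0.02    0.92   -0.06   -0.02]
  [ -0.11   -0.02   -0.03   -0.05   -0.05    0.92   -0.09]
  [ -0.06   -0.07   -0.05   -0.02   -0.05   -0.02    0.94]
Leontief inverse L = M⁻¹:
  [  1.0714    0.0510    0.0741    0.1121    0.0640    0.0332    0.1350]
  [  0.0584    1.0544    0.1320    0.1443    0.0772    0.1363    0.1196]
  [  0.1274    0.0464    1.0656    0.1309    0.1352    0.0820    0.1467]
  [  0.0786    0.0627    0.1533    1.1246    0.1385    0.0758    0.0874]
  [  0.1543    0.0393    0.1140    0.0594    1.1187    0.0891    0.0663]
  [  0.1553    0.0447    0.0690    0.0904    0.0900    1.1101    0.1392]
  [  0.0927    0.0886    0.0820    0.0539    0.0814    0.0466    1.0975]
Total output x = L · d:
  x_0 = 1.0714·89 + 0.0510·14 + 0.0741·42 + 0.1121·20 + 0.0640·84 + 0.0332·52 + 0.1350·92 = 120.9458
  x_1 = 0.0584·89 + 1.0544·14 + 0.1320·42 + 0.1443·20 + 0.0772·84 + 0.1363·52 + 0.1196·92 = 52.9747
  x_2 = 0.1274·89 + 0.0464·14 + 1.0656·42 + 0.1309·20 + 0.1352·84 + 0.0820·52 + 0.1467·92 = 88.4766
  x_3 = 0.0786·89 + 0.0627·14 + 0.1533·42 + 1.1246·20 + 0.1385·84 + 0.0758·52 + 0.0874·92 = 60.4202
  x_4 = 0.1543·89 + 0.0393·14 + 0.1140·42 + 0.0594·20 + 1.1187·84 + 0.0891·52 + 0.0663·92 = 124.9673
  x_5 = 0.1553·89 + 0.0447·14 + 0.0690·42 + 0.0904·20 + 0.0900·84 + 1.1101·52 + 0.1392·92 = 97.2492
  x_6 = 0.0927·89 + 0.0886·14 + 0.0820·42 + 0.0539·20 + 0.0814·84 + 0.0466·52 + 1.0975·92 = 124.2453
Output multipliers (column sums of L):
  Mining: 1.7382
  Manufacturing: 1.3872
  Textiles: 1.6901
  Finance: 1.7157
  Services: 1.7049
  Transport: 1.5732
  Electronics: 1.7918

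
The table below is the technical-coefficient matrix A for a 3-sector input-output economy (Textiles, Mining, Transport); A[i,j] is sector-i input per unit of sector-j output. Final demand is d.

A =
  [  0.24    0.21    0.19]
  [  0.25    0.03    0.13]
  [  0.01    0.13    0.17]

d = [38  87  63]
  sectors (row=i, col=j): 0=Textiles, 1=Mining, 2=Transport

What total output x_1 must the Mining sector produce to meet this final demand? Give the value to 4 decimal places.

Form M = I − A:
  [  0.76   -0.21   -0.19]
  [ -0.25    0.97   -0.13]
  [ -0.01   -0.13    0.83]
Leontief inverse L = M⁻¹:
  [  1.4405    0.3637    0.3867]
  [  0.3816    1.1494    0.2674]
  [  0.0771    0.1844    1.2514]
Total output x = L · d:
  x_0 = 1.4405·38 + 0.3637·87 + 0.3867·63 = 110.7441
  x_1 = 0.3816·38 + 1.1494·87 + 0.2674·63 = 131.3415
  x_2 = 0.0771·38 + 0.1844·87 + 1.2514·63 = 97.8094

131.3415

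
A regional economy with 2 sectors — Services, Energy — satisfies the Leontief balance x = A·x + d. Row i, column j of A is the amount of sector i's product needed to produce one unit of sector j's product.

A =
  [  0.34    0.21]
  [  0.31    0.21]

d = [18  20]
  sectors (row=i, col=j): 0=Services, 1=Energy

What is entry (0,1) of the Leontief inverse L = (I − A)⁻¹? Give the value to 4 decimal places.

Form M = I − A:
  [  0.66   -0.21]
  [ -0.31    0.79]
Leontief inverse L = M⁻¹:
  [  1.7313    0.4602]
  [  0.6794    1.4464]
Total output x = L · d:
  x_0 = 1.7313·18 + 0.4602·20 = 40.3682
  x_1 = 0.6794·18 + 1.4464·20 = 41.1571

L[0,1] = 0.4602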